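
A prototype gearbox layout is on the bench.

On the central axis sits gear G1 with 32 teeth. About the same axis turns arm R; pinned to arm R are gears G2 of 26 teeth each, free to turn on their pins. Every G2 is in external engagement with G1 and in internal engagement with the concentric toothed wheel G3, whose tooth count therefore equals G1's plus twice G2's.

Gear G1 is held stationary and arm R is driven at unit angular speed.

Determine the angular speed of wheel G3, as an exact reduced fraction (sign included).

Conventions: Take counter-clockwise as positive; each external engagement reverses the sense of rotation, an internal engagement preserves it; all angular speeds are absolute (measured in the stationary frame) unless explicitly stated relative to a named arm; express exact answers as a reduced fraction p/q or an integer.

29/21

class = planetary set [G3 = 32+2·26 = 84; Willis about the carrier]
ring teeth: 32 + 2·26 = 84
32(ω_sun−ω_arm) = −84(ω_ring−ω_arm),  ω_sun = 0, ω_arm = 1
ω_ring = 1 − (32/84)(0−1) = 29/21
exact speed ratio = 29/21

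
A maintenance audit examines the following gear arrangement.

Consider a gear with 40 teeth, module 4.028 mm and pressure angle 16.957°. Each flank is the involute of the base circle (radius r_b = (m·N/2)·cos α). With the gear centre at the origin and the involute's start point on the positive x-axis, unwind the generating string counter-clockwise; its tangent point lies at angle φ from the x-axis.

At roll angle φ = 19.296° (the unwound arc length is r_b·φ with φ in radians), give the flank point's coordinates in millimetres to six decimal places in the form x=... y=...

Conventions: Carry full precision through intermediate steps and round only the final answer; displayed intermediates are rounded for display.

x=81.304367 y=0.970050

topology: single-mesh involute geometry — m = 4.028, N = 40
pitch radius r_p = m·N/2 = 4.028·40/2 = 80.560000
base radius r_b = r_p·cos α = 80.560000·cos 16.957° = 77.057566
roll angle φ = 19.296° = 0.33677873 rad
x = r_b·(cos φ + φ·sin φ) = 81.304367
y = r_b·(sin φ − φ·cos φ) = 0.970050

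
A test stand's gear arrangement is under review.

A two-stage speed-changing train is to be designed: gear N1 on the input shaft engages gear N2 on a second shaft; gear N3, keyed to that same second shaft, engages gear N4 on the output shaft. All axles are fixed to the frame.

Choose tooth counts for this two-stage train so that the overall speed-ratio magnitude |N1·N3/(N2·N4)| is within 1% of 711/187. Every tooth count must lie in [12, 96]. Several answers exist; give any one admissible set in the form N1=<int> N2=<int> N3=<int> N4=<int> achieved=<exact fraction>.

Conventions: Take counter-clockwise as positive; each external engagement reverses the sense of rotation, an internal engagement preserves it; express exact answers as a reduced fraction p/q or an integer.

N1=18 N2=17 N3=79 N4=22 achieved=711/187

2-stage fixed-axis compound train for ratio 711/187
target = 711/187 in lowest terms: an exact hit needs N1·N3 = k·711 and N2·N4 = k·187 for one integer k, every count in [12, 96]; additionally prefer no 1:1 stage (N1 ≠ N2, N3 ≠ N4)
k = 1: no 1:1-free in-range split of k·711 and k·187 into factor pairs; take k = 2
k = 2: N1·N3 = 1422 = 18·79, N2·N4 = 374 = 17·22
achieved = 18·79/(17·22) = 711/187; |achieved − target| = 0 ≤ 711/18700 ✓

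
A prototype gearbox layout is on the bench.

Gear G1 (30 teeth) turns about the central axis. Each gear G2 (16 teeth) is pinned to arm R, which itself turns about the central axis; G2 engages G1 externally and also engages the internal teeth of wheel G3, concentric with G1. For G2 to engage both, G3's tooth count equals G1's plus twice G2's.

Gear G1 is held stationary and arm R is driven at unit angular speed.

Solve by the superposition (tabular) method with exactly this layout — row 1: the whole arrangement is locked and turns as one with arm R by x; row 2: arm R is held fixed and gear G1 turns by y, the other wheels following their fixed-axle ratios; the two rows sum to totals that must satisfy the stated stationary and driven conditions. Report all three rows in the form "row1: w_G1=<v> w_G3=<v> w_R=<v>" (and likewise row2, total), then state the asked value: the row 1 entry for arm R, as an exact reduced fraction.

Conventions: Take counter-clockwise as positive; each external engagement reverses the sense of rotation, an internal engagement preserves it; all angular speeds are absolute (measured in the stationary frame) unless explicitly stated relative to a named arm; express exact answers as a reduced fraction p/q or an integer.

topology: planetary set — G1 30T / G2 16T / G3 62T, arm = carrier (Willis)
row 1 — lock + rotate with arm: ω_sun = ω_ring = ω_arm = x
row 2 (arm held, sun turns y): ω_ring = −(30/62)·y, ω_arm = 0
boundary: total ω_sun = x + y = 0 and total ω_arm = x = 1  ⇒  y = -1, x = 1
row 2 ring = −(30/62)·(-1) = 15/31
totals (row 1 + row 2): sun 1 + (-1) = 0, ring 1 + 15/31 = 46/31, arm 1 + 0 = 1
asked cell (row1, arm) = 1

row1: w_G1=1 w_G3=1 w_R=1
row2: w_G1=-1 w_G3=15/31 w_R=0
total: w_G1=0 w_G3=46/31 w_R=1
asked value: 1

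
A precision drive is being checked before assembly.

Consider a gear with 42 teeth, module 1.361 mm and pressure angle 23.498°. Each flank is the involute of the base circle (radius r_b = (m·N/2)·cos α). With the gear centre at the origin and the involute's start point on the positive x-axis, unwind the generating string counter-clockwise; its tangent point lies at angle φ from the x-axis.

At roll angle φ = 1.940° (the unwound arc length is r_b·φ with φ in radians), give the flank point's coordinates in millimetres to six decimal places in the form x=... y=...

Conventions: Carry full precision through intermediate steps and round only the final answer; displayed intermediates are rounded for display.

class = single-mesh tooth geometry [base-circle involute, m = 1.361, 42T]
pitch radius r_p = m·N/2 = 1.361·42/2 = 28.581000
base radius r_b = r_p·cos α = 28.581000·cos 23.498° = 26.210892
roll angle φ = 1.940° = 0.03385939 rad
x = r_b·(cos φ + φ·sin φ) = 26.225912
y = r_b·(sin φ − φ·cos φ) = 0.000339

x=26.225912 y=0.000339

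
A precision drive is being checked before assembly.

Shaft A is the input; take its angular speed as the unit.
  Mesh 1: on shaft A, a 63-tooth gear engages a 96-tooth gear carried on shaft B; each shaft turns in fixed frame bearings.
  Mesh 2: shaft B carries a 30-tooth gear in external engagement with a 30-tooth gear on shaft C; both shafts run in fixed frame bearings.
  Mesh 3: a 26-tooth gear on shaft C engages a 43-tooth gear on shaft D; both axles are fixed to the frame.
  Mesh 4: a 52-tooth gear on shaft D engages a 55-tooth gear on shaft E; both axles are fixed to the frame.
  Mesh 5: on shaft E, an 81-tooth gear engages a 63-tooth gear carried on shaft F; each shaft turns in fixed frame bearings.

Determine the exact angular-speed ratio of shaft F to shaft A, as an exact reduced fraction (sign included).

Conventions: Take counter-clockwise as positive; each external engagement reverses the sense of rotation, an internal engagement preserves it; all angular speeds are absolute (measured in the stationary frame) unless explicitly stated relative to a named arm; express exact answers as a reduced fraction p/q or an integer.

-4563/9460

class = fixed-axis compound train [5 meshes; 5 ratios multiply, 5 sense flips]
mesh 1 [63T→96T]: running ratio 21/32, sense −
mesh 2 [30T→30T]: running ratio 21/32, sense +
mesh 3 [26T→43T]: running ratio 273/688, sense −
mesh 4 [52T→55T]: running ratio 3549/9460, sense +
mesh 5 [81T→63T]: running ratio 4563/9460, sense −
ω_out/ω_in = -4563/9460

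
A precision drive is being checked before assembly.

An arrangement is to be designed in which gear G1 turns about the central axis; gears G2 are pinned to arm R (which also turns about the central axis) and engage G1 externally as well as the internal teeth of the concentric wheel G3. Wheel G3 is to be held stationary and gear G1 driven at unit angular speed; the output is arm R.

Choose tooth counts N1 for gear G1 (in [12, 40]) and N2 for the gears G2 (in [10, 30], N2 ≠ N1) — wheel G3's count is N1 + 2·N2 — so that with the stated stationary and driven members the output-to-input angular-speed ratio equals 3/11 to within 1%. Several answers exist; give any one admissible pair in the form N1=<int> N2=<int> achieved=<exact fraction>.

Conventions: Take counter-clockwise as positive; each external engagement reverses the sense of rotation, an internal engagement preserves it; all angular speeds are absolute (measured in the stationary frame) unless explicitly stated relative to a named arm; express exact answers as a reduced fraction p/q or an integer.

N1=12 N2=10 achieved=3/11

class = planetary set [ratio 3/11 wanted; Willis about the carrier]
Willis with ω_ring = 0: ω_arm/ω_sun = N1/(N1+N3); set equal to 3/11  ⇒  N3/N1 = 1/(3/11) − 1 = 8/3
N3 = N1 + 2·N2  ⇒  N2/N1 = (N3/N1 − 1)/2 = (8/3 − 1)/2 = 5/6
smallest multiple with N1 ≥ 12 and N2 ≥ 10: k = 2  ⇒  N1 = 2·6 = 12, N2 = 2·5 = 10 (N1 ≤ 40, N2 ≤ 30, N2 ≠ N1 ✓), N3 = 12 + 2·10 = 32
check: N1/(N1+N3) with N1 = 12, N3 = 32 gives 3/11; |achieved − target| = 0 ≤ 3/1100 ✓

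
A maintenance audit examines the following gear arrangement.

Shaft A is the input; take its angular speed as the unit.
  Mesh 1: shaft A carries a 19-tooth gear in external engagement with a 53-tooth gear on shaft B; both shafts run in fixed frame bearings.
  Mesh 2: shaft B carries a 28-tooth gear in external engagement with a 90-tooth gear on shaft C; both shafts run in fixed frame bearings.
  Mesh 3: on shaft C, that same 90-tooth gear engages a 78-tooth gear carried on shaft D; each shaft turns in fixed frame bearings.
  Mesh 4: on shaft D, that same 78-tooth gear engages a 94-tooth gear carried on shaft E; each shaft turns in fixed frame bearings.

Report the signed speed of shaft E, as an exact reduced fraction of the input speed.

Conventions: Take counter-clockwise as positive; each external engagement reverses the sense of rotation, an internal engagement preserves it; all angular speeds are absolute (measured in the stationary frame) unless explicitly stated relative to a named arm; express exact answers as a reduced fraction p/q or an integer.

266/2491

4-mesh fixed-axis compound train (all bearings frame-fixed)
mesh 1 [19T→53T]: |ω|/ω_in = 1×19/53 = 19/53, sense flips to −
mesh 2 [28T→90T]: |ω|/ω_in = (19/53)×28/90 = 266/2385, sense flips to +
mesh 3 [90T→78T]: |ω|/ω_in = (266/2385)×90/78 = 266/2067, sense flips to −
mesh 4 [78T→94T]: |ω|/ω_in = (266/2067)×78/94 = 266/2491, sense flips to +
signed output speed (× input speed) = 266/2491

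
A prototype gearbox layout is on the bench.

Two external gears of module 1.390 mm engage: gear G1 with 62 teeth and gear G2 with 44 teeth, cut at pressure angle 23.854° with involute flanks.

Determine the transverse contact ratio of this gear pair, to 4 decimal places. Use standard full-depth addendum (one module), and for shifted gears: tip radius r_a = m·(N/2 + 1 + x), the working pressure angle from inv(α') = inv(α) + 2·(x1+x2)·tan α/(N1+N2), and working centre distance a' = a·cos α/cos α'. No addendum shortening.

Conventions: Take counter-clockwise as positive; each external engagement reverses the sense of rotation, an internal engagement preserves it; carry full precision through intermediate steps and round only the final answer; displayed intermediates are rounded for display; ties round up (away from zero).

recognized (one external pair, fixed centres): single-mesh tooth geometry, m = 1.390, N1 = 62, N2 = 44
base radii: r_b1 = 39.409206, r_b2 = 27.967824
tip radii: r_a1 = 44.480000, r_a2 = 31.970000
no profile shift: α' = α, a' = a
action lengths: √(r_a1²−r_b1²) = 20.624861, √(r_a2²−r_b2²) = 15.488116
base pitch p_b = π·m·cos α = 3.993796
CR = (20.624861 + 15.488116 − 73.670000·sin 23.85400°)/3.993796 = 1.582525
contact ratio ≈ 1.5825

1.5825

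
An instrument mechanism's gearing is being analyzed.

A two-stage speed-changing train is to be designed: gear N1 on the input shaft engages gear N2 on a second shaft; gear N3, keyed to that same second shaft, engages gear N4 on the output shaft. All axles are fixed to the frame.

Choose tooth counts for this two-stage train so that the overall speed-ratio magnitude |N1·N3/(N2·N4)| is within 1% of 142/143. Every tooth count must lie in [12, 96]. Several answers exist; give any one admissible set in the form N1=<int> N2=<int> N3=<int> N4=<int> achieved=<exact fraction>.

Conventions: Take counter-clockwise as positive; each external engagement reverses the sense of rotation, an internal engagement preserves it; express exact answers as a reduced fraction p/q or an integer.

topology: fixed-axis compound train — 2 stages, target 142/143
target = 142/143 in lowest terms: an exact hit needs N1·N3 = k·142 and N2·N4 = k·143 for one integer k, every count in [12, 96]; additionally prefer no 1:1 stage (N1 ≠ N2, N3 ≠ N4)
k = 1…5: no 1:1-free in-range split of k·142 and k·143 into factor pairs; take k = 6
k = 6: N1·N3 = 852 = 12·71, N2·N4 = 858 = 13·66
achieved = 12·71/(13·66) = 142/143; |achieved − target| = 0 ≤ 71/7150 ✓

N1=12 N2=13 N3=71 N4=66 achieved=142/143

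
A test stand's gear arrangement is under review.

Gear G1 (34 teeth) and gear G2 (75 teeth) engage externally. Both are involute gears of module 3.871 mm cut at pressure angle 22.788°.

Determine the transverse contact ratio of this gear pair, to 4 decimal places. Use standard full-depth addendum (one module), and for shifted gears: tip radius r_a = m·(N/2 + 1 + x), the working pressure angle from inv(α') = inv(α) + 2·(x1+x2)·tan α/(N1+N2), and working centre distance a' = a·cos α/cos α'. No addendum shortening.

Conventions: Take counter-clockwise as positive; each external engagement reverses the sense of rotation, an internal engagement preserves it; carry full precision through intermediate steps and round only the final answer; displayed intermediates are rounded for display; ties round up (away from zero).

class = single-mesh tooth geometry [involute pair 34T × 75T, m = 3.871]
base radii: r_b1 = 60.670388, r_b2 = 133.831738
tip radii: r_a1 = 69.678000, r_a2 = 149.033500
no profile shift: α' = α, a' = a
action lengths: √(r_a1²−r_b1²) = 34.265547, √(r_a2²−r_b2²) = 65.574766
base pitch p_b = π·m·cos α = 11.211861
CR = (34.265547 + 65.574766 − 210.969500·sin 22.78800°)/11.211861 = 1.616777
contact ratio ≈ 1.6168

1.6168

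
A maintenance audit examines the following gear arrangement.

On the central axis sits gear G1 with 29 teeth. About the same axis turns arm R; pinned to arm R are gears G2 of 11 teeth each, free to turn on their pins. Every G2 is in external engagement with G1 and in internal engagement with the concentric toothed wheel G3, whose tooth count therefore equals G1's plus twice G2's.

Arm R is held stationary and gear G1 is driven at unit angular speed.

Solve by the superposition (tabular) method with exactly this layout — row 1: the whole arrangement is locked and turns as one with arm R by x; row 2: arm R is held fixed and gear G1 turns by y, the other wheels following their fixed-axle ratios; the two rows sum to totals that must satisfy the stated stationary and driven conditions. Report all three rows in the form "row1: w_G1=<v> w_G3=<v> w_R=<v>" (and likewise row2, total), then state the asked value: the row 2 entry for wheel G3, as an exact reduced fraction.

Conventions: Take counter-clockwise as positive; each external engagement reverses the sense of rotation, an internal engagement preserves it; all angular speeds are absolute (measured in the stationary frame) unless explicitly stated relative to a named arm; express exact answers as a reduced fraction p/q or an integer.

recognized (axles ride arm R): planetary set, 29/11/51 teeth
row 1 (train locked, turned with arm): all members turn x
row 2 (arm held, sun turns y): ω_ring = −(29/51)·y, ω_arm = 0
boundary: total ω_arm = x = 0 and total ω_sun = x + y = 1  ⇒  y = 1, x = 0
row 2 ring = −(29/51)·1 = -29/51
totals (row 1 + row 2): sun 0 + 1 = 1, ring 0 + (-29/51) = -29/51, arm 0 + 0 = 0
asked cell (row2, ring) = -29/51

row1: w_G1=0 w_G3=0 w_R=0
row2: w_G1=1 w_G3=-29/51 w_R=0
total: w_G1=1 w_G3=-29/51 w_R=0
asked value: -29/51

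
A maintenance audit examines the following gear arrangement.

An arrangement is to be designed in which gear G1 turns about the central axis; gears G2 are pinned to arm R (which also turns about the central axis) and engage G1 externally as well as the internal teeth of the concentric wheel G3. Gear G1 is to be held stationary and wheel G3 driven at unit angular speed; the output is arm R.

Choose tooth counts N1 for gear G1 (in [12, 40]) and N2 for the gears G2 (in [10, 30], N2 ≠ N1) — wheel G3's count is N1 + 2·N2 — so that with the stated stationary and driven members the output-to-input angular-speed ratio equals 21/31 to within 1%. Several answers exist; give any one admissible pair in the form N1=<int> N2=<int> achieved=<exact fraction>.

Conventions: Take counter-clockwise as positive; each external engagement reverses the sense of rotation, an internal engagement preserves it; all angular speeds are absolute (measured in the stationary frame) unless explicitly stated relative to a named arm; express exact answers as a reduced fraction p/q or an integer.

class = planetary set [ratio 21/31 wanted; Willis about the carrier]
Willis with ω_sun = 0: ω_arm/ω_ring = N3/(N1+N3); set equal to 21/31  ⇒  N3/N1 = (21/31)/(1 − 21/31) = 21/10
N3 = N1 + 2·N2  ⇒  N2/N1 = (N3/N1 − 1)/2 = (21/10 − 1)/2 = 11/20
smallest multiple with N1 ≥ 12 and N2 ≥ 10: k = 1  ⇒  N1 = 1·20 = 20, N2 = 1·11 = 11 (N1 ≤ 40, N2 ≤ 30, N2 ≠ N1 ✓), N3 = 20 + 2·11 = 42
check: N3/(N1+N3) with N1 = 20, N3 = 42 gives 21/31; |achieved − target| = 0 ≤ 21/3100 ✓

N1=20 N2=11 achieved=21/31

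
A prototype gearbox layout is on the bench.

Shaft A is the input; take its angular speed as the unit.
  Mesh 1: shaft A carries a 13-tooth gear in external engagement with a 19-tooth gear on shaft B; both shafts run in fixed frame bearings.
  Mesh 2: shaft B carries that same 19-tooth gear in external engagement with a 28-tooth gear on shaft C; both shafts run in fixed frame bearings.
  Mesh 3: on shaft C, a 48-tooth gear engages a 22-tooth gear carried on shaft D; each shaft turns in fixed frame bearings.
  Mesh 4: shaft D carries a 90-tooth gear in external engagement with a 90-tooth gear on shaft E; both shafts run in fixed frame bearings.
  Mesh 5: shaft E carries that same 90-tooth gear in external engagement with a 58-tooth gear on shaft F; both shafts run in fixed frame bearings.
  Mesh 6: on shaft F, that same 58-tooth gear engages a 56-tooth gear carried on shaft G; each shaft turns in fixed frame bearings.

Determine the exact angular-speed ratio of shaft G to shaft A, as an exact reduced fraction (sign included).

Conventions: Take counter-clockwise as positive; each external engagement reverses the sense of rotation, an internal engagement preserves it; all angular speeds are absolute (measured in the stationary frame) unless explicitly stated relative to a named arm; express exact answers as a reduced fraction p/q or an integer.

class = fixed-axis compound train [6 meshes; 6 ratios multiply, 6 sense flips]
mesh 1 [13T→19T]: running ratio 13/19, sense −
mesh 2 [19T→28T]: running ratio 13/28, sense +
mesh 3 [48T→22T]: running ratio 78/77, sense −
mesh 4 [90T→90T]: running ratio 78/77, sense +
mesh 5 [90T→58T]: running ratio 3510/2233, sense −
mesh 6 [58T→56T]: running ratio 1755/1078, sense +
ω_out/ω_in = 1755/1078

1755/1078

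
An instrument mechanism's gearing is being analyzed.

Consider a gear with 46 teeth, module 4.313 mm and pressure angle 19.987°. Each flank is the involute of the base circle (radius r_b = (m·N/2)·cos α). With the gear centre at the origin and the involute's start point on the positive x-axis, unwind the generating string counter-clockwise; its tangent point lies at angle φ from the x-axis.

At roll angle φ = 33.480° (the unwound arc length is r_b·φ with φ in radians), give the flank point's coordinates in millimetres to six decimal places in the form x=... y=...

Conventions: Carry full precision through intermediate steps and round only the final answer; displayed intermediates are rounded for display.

topology: single-mesh involute geometry — m = 4.313, N = 46
pitch radius r_p = m·N/2 = 4.313·46/2 = 99.199000
base radius r_b = r_p·cos α = 99.199000·cos 19.987° = 93.224264
roll angle φ = 33.480° = 0.58433623 rad
x = r_b·(cos φ + φ·sin φ) = 107.806879
y = r_b·(sin φ − φ·cos φ) = 5.990929

x=107.806879 y=5.990929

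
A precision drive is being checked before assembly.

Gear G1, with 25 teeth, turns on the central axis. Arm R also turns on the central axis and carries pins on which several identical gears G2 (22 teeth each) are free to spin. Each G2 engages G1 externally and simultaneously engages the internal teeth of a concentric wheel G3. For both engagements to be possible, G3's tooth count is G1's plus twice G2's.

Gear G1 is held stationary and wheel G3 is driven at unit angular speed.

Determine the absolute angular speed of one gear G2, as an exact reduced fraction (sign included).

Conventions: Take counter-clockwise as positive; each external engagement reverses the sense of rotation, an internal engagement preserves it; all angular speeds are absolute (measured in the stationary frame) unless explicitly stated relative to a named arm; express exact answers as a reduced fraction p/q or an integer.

69/44

topology: planetary set — G1 25T / G2 22T / G3 69T, arm = carrier (Willis)
ring teeth: 25 + 2·22 = 69
25(ω_sun−ω_arm) = −69(ω_ring−ω_arm),  ω_sun = 0, ω_ring = 1
25(0−ω_arm) = −69(1−ω_arm)  ⇒  94·ω_arm = 69  ⇒  ω_arm = 69/94
sun–planet mesh: 25·(0−69/94) = −22·(ω_p−ω_arm)  ⇒  ω_p−ω_arm = 1725/2068
ω_p = 69/94 + 1725/2068 = 69/44
exact speed ratio = 69/44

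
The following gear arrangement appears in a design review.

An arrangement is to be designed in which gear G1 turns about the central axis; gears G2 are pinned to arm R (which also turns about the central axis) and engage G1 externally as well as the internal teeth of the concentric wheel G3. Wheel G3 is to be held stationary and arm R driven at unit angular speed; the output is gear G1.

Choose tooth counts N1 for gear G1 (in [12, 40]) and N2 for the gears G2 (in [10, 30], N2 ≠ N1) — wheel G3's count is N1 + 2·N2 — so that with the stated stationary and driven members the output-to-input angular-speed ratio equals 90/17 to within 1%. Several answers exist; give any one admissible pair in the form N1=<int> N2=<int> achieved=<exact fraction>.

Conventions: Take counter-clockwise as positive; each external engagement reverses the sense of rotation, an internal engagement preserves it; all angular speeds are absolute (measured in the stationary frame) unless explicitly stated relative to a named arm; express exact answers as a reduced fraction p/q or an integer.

class = planetary set [ratio 90/17 wanted; Willis about the carrier]
Willis with ω_ring = 0: ω_sun/ω_arm = (N1+N3)/N1; set equal to 90/17  ⇒  N3/N1 = 90/17 − 1 = 73/17
N3 = N1 + 2·N2  ⇒  N2/N1 = (N3/N1 − 1)/2 = (73/17 − 1)/2 = 28/17
smallest multiple with N1 ≥ 12 and N2 ≥ 10: k = 1  ⇒  N1 = 1·17 = 17, N2 = 1·28 = 28 (N1 ≤ 40, N2 ≤ 30, N2 ≠ N1 ✓), N3 = 17 + 2·28 = 73
check: (N1+N3)/N1 with N1 = 17, N3 = 73 gives 90/17; |achieved − target| = 0 ≤ 9/170 ✓

N1=17 N2=28 achieved=90/17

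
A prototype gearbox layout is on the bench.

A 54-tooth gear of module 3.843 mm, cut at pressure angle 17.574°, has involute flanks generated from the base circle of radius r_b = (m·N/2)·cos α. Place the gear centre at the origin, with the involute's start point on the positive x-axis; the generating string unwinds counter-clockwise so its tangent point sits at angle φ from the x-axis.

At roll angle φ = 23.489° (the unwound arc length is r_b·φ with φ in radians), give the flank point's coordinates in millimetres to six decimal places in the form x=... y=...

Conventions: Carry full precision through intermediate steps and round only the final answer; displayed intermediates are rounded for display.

x=106.884699 y=2.233902

class = single-mesh tooth geometry [base-circle involute, m = 3.843, 54T]
pitch radius r_p = m·N/2 = 3.843·54/2 = 103.761000
base radius r_b = r_p·cos α = 103.761000·cos 17.574° = 98.918244
roll angle φ = 23.489° = 0.40996039 rad
x = r_b·(cos φ + φ·sin φ) = 106.884699
y = r_b·(sin φ − φ·cos φ) = 2.233902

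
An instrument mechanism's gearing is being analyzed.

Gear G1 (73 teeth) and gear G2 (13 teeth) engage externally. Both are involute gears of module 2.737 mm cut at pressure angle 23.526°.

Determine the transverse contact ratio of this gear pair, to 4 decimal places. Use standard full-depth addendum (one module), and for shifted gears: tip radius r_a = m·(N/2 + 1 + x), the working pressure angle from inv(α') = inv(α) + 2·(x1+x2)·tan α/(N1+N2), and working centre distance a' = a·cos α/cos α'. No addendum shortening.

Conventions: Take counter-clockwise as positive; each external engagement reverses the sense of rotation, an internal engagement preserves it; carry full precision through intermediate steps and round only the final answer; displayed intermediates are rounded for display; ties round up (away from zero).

1.4958

single-mesh involute tooth geometry (73T engaging 13T at module 2.737)
base radii: r_b1 = 91.596674, r_b2 = 16.311736
tip radii: r_a1 = 102.637500, r_a2 = 20.527500
no profile shift: α' = α, a' = a
action lengths: √(r_a1²−r_b1²) = 46.308808, √(r_a2²−r_b2²) = 12.462163
base pitch p_b = π·m·cos α = 7.883820
CR = (46.308808 + 12.462163 − 117.691000·sin 23.52600°)/7.883820 = 1.495826
contact ratio ≈ 1.4958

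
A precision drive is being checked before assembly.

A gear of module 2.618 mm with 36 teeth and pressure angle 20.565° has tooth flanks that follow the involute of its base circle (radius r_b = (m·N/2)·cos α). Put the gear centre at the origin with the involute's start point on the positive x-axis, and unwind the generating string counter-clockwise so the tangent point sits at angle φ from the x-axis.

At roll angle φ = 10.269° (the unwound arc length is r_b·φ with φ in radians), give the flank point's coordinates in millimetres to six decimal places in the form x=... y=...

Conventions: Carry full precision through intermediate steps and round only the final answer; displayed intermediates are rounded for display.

x=44.823950 y=0.084400

topology: single-mesh involute geometry — m = 2.618, N = 36
pitch radius r_p = m·N/2 = 2.618·36/2 = 47.124000
base radius r_b = r_p·cos α = 47.124000·cos 20.565° = 44.120990
roll angle φ = 10.269° = 0.17922786 rad
x = r_b·(cos φ + φ·sin φ) = 44.823950
y = r_b·(sin φ − φ·cos φ) = 0.084400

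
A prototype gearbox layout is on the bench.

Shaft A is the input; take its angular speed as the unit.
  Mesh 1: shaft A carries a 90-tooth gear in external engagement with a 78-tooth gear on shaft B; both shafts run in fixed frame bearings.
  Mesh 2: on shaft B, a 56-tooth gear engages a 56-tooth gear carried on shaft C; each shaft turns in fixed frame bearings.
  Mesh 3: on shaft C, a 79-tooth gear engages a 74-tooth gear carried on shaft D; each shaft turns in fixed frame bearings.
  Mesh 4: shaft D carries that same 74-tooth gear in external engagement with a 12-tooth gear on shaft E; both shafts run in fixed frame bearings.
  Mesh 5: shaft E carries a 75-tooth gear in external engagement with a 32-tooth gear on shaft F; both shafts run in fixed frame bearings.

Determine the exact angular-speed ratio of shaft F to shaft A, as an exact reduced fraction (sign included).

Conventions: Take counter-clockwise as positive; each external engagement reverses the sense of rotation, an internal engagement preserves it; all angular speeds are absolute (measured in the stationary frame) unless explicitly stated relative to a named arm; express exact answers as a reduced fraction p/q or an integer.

class = fixed-axis compound train [5 meshes; 5 ratios multiply, 5 sense flips]
mesh 1 [90T→78T]: running ratio 15/13, sense −
mesh 2 [56T→56T]: running ratio 15/13, sense +
mesh 3 [79T→74T]: running ratio 1185/962, sense −
mesh 4 [74T→12T]: running ratio 395/52, sense +
mesh 5 [75T→32T]: running ratio 29625/1664, sense −
ω_out/ω_in = -29625/1664

-29625/1664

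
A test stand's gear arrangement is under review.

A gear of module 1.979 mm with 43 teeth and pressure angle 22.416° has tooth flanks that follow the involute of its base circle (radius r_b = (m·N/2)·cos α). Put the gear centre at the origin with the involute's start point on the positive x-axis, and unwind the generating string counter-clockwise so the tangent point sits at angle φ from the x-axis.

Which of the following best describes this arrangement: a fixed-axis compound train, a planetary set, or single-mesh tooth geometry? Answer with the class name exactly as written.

recognized (one wheel, involute flank): single-mesh tooth geometry, m = 1.979, N = 43
classification: single-mesh tooth geometry

single-mesh tooth geometry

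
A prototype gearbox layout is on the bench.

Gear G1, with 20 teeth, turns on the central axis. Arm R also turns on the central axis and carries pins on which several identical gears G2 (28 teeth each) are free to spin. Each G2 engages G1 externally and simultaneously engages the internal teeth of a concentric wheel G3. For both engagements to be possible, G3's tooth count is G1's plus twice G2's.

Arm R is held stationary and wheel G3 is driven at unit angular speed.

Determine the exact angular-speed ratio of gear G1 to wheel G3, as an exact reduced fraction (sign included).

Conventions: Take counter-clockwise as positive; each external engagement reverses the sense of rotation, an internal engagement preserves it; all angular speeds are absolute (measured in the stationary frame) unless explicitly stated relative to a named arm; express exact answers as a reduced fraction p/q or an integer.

-19/5

class = planetary set [G3 = 20+2·28 = 76; Willis about the carrier]
ring teeth: 20 + 2·28 = 76
20(ω_sun−ω_arm) = −76(ω_ring−ω_arm),  ω_arm = 0, ω_ring = 1
ω_sun = 0 − (76/20)(1−0) = -19/5
ω_out/ω_in = -19/5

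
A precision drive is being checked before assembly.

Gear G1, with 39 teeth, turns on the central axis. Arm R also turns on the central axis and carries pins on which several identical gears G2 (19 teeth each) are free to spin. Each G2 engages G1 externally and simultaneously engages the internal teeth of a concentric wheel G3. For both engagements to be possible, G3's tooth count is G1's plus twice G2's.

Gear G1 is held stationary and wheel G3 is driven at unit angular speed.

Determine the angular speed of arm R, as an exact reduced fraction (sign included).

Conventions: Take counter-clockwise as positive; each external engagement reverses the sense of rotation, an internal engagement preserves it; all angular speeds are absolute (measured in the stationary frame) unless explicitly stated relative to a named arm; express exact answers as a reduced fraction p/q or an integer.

planetary set (39T centre, 19T on arm, 77T internal) — Willis relation
ring teeth: 39 + 2·19 = 77
39(ω_sun−ω_arm) = −77(ω_ring−ω_arm),  ω_sun = 0, ω_ring = 1
39(0−ω_arm) = −77(1−ω_arm)  ⇒  116·ω_arm = 77  ⇒  ω_arm = 77/116
exact speed ratio = 77/116

77/116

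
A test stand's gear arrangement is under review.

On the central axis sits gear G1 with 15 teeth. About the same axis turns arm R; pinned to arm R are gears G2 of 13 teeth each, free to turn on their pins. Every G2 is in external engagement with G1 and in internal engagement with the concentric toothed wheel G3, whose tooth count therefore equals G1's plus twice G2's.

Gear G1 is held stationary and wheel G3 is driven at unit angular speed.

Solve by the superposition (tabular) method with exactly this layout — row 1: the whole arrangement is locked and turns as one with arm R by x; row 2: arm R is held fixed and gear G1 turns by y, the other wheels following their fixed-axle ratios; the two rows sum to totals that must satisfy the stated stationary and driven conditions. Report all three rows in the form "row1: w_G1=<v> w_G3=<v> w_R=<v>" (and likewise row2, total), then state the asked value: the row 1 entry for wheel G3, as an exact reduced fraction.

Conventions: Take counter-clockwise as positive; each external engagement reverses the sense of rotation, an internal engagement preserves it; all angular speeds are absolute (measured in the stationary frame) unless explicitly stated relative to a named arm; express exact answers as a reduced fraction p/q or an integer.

row1: w_G1=41/56 w_G3=41/56 w_R=41/56
row2: w_G1=-41/56 w_G3=15/56 w_R=0
total: w_G1=0 w_G3=1 w_R=41/56
asked value: 41/56

topology: planetary set — G1 15T / G2 13T / G3 41T, arm = carrier (Willis)
row 1: whole set turns with the arm by x
superposition row 2 [arm held]: sun y, ring −(15/41)·y, arm 0
boundary: total ω_sun = x + y = 0 and total ω_ring = x − (15/41)·y = 1  ⇒  y = -41/56, x = 41/56
row 2 ring = −(15/41)·(-41/56) = 15/56
totals (row 1 + row 2): sun 41/56 + (-41/56) = 0, ring 41/56 + 15/56 = 1, arm 41/56 + 0 = 41/56
asked cell (row1, ring) = 41/56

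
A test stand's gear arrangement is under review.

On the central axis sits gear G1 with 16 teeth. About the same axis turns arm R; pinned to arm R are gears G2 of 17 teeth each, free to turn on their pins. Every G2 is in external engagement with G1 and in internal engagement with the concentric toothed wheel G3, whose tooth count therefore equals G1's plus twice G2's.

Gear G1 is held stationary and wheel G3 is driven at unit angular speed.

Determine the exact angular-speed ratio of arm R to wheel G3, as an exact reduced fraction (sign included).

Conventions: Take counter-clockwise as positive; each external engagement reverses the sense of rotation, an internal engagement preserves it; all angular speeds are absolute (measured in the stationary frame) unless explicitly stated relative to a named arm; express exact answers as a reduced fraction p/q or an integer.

25/33

recognized (axles ride arm R): planetary set, 16/17/50 teeth
ring teeth: 16 + 2·17 = 50
16(ω_sun−ω_arm) = −50(ω_ring−ω_arm),  ω_sun = 0, ω_ring = 1
16(0−ω_arm) = −50(1−ω_arm)  ⇒  66·ω_arm = 50  ⇒  ω_arm = 25/33
ω_out/ω_in = 25/33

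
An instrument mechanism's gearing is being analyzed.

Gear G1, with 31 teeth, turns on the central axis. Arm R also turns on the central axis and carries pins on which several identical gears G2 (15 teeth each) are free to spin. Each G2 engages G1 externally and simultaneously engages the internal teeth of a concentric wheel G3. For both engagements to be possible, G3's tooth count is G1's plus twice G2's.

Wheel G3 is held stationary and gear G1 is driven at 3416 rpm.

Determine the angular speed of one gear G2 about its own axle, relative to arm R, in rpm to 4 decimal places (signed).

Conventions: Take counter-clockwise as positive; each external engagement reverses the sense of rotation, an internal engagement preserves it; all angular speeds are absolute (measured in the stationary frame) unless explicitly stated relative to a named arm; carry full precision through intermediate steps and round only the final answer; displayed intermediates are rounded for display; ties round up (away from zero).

-4680.9101 rpm

class = planetary set [G3 = 31+2·15 = 61; Willis about the carrier]
normalise by the input: solve with ω_sun = 1, then scale by 3416 rpm
ring teeth: 31 + 2·15 = 61
31(ω_sun−ω_arm) = −61(ω_ring−ω_arm),  ω_ring = 0, ω_sun = 1
31(1−ω_arm) = −61(0−ω_arm)  ⇒  92·ω_arm = 31  ⇒  ω_arm = 31/92
sun–planet mesh: 31·(1−31/92) = −15·(ω_p−ω_arm)  ⇒  ω_p−ω_arm = -1891/1380
scale: ω_p−ω_arm = -1891/1380 × 3416 rpm = -4680.9101 rpm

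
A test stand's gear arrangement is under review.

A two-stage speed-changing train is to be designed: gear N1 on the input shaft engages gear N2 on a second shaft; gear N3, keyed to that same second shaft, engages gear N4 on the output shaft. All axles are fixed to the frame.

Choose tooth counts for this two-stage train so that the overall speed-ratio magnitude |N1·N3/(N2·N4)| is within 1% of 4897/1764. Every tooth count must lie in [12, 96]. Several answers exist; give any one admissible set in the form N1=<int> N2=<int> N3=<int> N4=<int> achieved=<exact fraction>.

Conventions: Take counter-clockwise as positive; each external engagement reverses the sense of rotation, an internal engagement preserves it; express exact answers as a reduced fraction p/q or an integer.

design class (target 4897/1764): fixed-axis compound train
target = 4897/1764 in lowest terms: an exact hit needs N1·N3 = k·4897 and N2·N4 = k·1764 for one integer k, every count in [12, 96]; additionally prefer no 1:1 stage (N1 ≠ N2, N3 ≠ N4)
k = 1: N1·N3 = 4897 = 59·83, N2·N4 = 1764 = 21·84
achieved = 59·83/(21·84) = 4897/1764; |achieved − target| = 0 ≤ 4897/176400 ✓

N1=59 N2=21 N3=83 N4=84 achieved=4897/1764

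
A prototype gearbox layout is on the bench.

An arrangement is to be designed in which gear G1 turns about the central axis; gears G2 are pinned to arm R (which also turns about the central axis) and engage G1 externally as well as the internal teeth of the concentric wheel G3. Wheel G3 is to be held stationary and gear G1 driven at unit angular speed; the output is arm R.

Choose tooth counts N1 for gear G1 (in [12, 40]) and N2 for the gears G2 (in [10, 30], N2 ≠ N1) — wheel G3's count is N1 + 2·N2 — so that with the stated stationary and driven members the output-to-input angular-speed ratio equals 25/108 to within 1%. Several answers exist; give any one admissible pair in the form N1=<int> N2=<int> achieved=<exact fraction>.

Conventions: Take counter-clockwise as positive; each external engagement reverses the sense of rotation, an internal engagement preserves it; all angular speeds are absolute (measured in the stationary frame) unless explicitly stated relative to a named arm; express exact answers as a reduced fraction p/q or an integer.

topology: planetary set — design target 25/108, arm = carrier (Willis)
Willis with ω_ring = 0: ω_arm/ω_sun = N1/(N1+N3); set equal to 25/108  ⇒  N3/N1 = 1/(25/108) − 1 = 83/25
N3 = N1 + 2·N2  ⇒  N2/N1 = (N3/N1 − 1)/2 = (83/25 − 1)/2 = 29/25
smallest multiple with N1 ≥ 12 and N2 ≥ 10: k = 1  ⇒  N1 = 1·25 = 25, N2 = 1·29 = 29 (N1 ≤ 40, N2 ≤ 30, N2 ≠ N1 ✓), N3 = 25 + 2·29 = 83
check: N1/(N1+N3) with N1 = 25, N3 = 83 gives 25/108; |achieved − target| = 0 ≤ 1/432 ✓

N1=25 N2=29 achieved=25/108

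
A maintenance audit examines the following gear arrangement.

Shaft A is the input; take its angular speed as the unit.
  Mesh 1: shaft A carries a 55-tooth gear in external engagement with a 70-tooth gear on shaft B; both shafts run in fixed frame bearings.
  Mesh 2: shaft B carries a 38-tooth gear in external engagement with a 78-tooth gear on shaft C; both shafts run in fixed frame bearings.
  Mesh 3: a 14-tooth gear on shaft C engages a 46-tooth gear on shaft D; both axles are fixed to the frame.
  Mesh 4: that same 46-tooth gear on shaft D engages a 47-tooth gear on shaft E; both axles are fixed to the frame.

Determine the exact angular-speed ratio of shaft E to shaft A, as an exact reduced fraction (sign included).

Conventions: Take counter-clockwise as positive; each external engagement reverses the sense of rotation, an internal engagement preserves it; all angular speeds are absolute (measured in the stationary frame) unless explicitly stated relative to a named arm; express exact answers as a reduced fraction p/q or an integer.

class = fixed-axis compound train [4 meshes; 4 ratios multiply, 4 sense flips]
mesh 1 [55T→70T]: running ratio 11/14, sense −
mesh 2 [38T→78T]: running ratio 209/546, sense +
mesh 3 [14T→46T]: running ratio 209/1794, sense −
mesh 4 [46T→47T]: running ratio 209/1833, sense +
ω_out/ω_in = 209/1833

209/1833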